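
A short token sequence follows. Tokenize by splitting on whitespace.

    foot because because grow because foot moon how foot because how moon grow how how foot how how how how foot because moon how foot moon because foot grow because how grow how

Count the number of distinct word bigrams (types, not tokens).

33 tokens → 32 bigram windows in total.
Repeated bigrams (each contributes count−1 duplicates):
  how foot: 4
  how how: 4
  foot because: 3
  because foot: 2
  because how: 2
  foot moon: 2
  grow because: 2
  grow how: 2
  … (1 more repeated)
14 duplicate windows → 32 − 14 = 18 distinct.

18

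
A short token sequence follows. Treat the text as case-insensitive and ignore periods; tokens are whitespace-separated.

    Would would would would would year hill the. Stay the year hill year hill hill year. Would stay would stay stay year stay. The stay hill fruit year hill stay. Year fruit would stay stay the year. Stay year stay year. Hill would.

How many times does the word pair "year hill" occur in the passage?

Scanning the 42 overlapping bigram windows for "year hill":
  position 6–7: year hill
  position 11–12: year hill
  position 13–14: year hill
  position 28–29: year hill
  position 41–42: year hill

5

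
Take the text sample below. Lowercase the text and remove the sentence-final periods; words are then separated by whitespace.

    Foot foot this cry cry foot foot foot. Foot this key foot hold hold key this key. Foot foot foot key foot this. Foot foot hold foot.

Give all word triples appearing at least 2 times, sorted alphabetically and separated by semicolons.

Trigram counts meeting the condition (at least 2 times):
  foot foot foot: 3
  foot foot this: 2
  this key foot: 2

foot foot foot; foot foot this; this key foot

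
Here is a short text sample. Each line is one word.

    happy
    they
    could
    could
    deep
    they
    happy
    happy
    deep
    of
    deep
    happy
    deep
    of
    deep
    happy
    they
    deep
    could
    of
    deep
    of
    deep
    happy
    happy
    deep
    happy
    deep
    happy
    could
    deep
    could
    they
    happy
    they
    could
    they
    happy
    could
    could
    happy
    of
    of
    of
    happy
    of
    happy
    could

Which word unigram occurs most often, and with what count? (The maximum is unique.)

"happy", 14 times

Unigram frequencies (highest first):
  happy: 14
  deep: 11
  could: 9
  of: 8
  they: 6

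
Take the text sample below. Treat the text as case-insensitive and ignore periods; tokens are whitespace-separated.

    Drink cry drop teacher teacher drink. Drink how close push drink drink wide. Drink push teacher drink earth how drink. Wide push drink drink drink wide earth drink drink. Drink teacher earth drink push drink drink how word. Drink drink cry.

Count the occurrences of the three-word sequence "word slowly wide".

0

Scanning the 39 overlapping trigram windows for "word slowly wide":
  (none found)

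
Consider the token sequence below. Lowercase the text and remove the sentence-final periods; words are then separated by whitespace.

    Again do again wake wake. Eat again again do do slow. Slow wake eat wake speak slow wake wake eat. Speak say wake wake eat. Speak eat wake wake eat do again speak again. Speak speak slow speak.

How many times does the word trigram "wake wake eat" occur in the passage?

Scanning the 36 overlapping trigram windows for "wake wake eat":
  position 4–6: wake wake eat
  position 18–20: wake wake eat
  position 23–25: wake wake eat
  position 28–30: wake wake eat

4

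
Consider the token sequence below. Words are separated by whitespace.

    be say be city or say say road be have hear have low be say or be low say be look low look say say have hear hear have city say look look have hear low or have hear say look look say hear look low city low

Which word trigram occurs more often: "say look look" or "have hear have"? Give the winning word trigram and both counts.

"say look look": 2 occurrences
"have hear have": 1 occurrence

"say look look" (2 vs 1)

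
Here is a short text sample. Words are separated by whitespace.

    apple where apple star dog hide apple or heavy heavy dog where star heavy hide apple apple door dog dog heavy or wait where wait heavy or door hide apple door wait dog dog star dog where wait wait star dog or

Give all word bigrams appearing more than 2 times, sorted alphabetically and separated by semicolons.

Bigram counts meeting the condition (more than 2 times):
  hide apple: 3
  star dog: 3

hide apple; star dog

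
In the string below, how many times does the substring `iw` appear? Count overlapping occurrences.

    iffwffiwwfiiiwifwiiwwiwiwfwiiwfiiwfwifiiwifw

Sliding a length-2 window over the 44 characters (43 positions):
  position 7–8: iw
  position 13–14: iw
  position 19–20: iw
  position 22–23: iw
  position 24–25: iw
  position 29–30: iw
  position 33–34: iw
  position 40–41: iw

8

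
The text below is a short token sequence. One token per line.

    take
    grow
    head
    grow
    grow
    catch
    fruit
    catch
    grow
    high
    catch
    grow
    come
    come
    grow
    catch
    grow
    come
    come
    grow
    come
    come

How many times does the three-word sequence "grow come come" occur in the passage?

3

Scanning the 20 overlapping trigram windows for "grow come come":
  position 12–14: grow come come
  position 17–19: grow come come
  position 20–22: grow come come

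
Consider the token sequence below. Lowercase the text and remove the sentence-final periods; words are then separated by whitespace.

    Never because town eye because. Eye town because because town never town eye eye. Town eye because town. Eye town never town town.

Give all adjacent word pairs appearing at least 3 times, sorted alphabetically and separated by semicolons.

because town; eye town; town eye

Bigram counts meeting the condition (at least 3 times):
  because town: 3
  eye town: 3
  town eye: 4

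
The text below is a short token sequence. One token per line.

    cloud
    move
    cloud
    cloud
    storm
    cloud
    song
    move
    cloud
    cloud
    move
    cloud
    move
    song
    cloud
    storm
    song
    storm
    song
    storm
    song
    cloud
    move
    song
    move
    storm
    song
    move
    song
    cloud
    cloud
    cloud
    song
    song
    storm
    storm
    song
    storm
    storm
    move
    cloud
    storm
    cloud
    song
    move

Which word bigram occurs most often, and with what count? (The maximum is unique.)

Bigram frequencies (highest first):
  storm song: 5
  cloud move: 4
  move cloud: 4
  cloud cloud: 4
  song move: 4
  song storm: 4
  … (9 more, each ≤ 3)

"storm song", 5 times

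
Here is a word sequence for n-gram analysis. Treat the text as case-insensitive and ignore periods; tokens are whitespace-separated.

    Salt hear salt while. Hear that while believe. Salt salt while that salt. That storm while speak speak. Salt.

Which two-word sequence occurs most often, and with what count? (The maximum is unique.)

Bigram frequencies (highest first):
  salt while: 2
  salt hear: 1
  hear salt: 1
  while hear: 1
  hear that: 1
  that while: 1
  … (11 more, each ≤ 1)

"salt while", 2 times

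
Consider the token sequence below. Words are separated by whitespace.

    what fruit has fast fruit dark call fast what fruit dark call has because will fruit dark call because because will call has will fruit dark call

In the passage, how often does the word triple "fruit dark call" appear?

4

Scanning the 25 overlapping trigram windows for "fruit dark call":
  position 5–7: fruit dark call
  position 10–12: fruit dark call
  position 16–18: fruit dark call
  position 25–27: fruit dark call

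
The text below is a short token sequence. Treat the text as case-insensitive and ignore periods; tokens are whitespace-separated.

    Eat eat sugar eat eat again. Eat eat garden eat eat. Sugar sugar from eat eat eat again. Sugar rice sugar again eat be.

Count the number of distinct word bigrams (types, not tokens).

24 tokens → 23 bigram windows in total.
Repeated bigrams (each contributes count−1 duplicates):
  eat eat: 6
  again eat: 2
  eat again: 2
  eat sugar: 2
8 duplicate windows → 23 − 8 = 15 distinct.

15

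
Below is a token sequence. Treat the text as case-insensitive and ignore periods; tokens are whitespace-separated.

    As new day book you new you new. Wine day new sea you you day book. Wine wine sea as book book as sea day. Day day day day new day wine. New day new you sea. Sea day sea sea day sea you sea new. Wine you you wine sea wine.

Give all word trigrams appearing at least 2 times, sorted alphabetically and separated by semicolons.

Trigram counts meeting the condition (at least 2 times):
  day day day: 3
  sea day sea: 2
  sea sea day: 2

day day day; sea day sea; sea sea day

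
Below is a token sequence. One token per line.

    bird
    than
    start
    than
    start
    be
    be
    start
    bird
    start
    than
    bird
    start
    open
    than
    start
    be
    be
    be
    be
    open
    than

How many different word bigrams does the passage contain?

12

22 tokens → 21 bigram windows in total.
Repeated bigrams (each contributes count−1 duplicates):
  be be: 4
  than start: 3
  bird start: 2
  open than: 2
  start be: 2
  start than: 2
9 duplicate windows → 21 − 9 = 12 distinct.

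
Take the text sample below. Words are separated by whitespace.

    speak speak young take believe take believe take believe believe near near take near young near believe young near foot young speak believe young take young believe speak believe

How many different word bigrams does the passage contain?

21

29 tokens → 28 bigram windows in total.
Repeated bigrams (each contributes count−1 duplicates):
  take believe: 3
  believe take: 2
  believe young: 2
  speak believe: 2
  young near: 2
  young take: 2
7 duplicate windows → 28 − 7 = 21 distinct.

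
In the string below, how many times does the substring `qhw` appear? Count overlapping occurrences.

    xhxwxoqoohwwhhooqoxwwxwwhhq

0

Sliding a length-3 window over the 27 characters (25 positions):
  (no match at any position)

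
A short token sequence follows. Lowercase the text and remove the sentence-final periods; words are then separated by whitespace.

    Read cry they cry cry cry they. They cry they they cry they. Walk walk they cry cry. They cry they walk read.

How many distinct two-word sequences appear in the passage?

23 tokens → 22 bigram windows in total.
Repeated bigrams (each contributes count−1 duplicates):
  cry they: 6
  they cry: 5
  cry cry: 3
  they they: 2
  they walk: 2
13 duplicate windows → 22 − 13 = 9 distinct.

9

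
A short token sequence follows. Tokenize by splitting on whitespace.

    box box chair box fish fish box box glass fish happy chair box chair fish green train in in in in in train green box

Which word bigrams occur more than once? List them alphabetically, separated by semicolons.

box box; box chair; chair box; in in

Bigram counts meeting the condition (more than once):
  box box: 2
  box chair: 2
  chair box: 2
  in in: 4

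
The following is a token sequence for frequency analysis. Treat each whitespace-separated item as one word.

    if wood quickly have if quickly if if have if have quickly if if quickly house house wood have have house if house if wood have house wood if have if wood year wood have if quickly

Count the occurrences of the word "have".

Scanning the 37 tokens for "have":
  position 4: have
  position 9: have
  position 11: have
  position 19: have
  position 20: have
  position 26: have
  position 30: have
  position 35: have

8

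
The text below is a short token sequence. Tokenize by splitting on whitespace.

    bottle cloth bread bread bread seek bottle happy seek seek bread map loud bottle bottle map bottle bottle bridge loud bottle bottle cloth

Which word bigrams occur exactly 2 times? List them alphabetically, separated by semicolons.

Bigram counts meeting the condition (exactly 2 times):
  bottle cloth: 2
  bread bread: 2
  loud bottle: 2

bottle cloth; bread bread; loud bottle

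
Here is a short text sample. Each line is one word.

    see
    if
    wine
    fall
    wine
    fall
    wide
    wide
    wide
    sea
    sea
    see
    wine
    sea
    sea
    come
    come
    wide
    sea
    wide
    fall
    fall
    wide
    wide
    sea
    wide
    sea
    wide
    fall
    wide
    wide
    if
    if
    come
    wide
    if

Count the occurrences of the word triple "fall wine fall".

Scanning the 34 overlapping trigram windows for "fall wine fall":
  position 4–6: fall wine fall

1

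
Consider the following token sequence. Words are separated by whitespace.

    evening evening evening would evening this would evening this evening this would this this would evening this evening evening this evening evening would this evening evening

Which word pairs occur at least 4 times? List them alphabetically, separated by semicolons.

evening evening; evening this; this evening

Bigram counts meeting the condition (at least 4 times):
  evening evening: 5
  evening this: 5
  this evening: 4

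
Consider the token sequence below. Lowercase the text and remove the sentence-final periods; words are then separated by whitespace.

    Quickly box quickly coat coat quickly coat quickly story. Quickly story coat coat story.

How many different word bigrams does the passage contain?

14 tokens → 13 bigram windows in total.
Repeated bigrams (each contributes count−1 duplicates):
  coat coat: 2
  coat quickly: 2
  quickly coat: 2
  quickly story: 2
4 duplicate windows → 13 − 4 = 9 distinct.

9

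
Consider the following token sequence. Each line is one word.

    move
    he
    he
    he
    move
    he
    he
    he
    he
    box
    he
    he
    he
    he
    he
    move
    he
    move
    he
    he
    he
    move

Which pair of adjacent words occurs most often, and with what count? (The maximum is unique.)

Bigram frequencies (highest first):
  he he: 11
  move he: 4
  he move: 4
  he box: 1
  box he: 1

"he he", 11 times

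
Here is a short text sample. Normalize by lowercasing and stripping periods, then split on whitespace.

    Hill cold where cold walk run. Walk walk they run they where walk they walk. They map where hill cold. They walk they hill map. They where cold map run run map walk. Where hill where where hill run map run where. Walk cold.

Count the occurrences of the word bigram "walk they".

4

Scanning the 43 overlapping bigram windows for "walk they":
  position 8–9: walk they
  position 13–14: walk they
  position 15–16: walk they
  position 22–23: walk they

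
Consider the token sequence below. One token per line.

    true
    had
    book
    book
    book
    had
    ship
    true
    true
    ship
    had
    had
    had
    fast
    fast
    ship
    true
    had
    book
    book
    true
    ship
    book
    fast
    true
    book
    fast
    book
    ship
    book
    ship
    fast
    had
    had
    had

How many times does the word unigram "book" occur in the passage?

Scanning the 35 tokens for "book":
  position 3: book
  position 4: book
  position 5: book
  position 19: book
  position 20: book
  position 23: book
  position 26: book
  position 28: book
  position 30: book

9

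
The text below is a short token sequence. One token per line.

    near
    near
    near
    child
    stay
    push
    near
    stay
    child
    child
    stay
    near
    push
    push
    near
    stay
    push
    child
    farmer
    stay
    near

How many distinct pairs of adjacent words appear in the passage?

21 tokens → 20 bigram windows in total.
Repeated bigrams (each contributes count−1 duplicates):
  child stay: 2
  near near: 2
  near stay: 2
  push near: 2
  stay near: 2
  stay push: 2
6 duplicate windows → 20 − 6 = 14 distinct.

14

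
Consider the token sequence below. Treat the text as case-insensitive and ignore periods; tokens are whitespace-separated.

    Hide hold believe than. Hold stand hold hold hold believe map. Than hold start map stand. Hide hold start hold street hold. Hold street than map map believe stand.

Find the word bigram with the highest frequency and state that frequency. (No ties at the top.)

"hold hold", 3 times

Bigram frequencies (highest first):
  hold hold: 3
  hide hold: 2
  hold believe: 2
  than hold: 2
  hold start: 2
  hold street: 2
  … (15 more, each ≤ 1)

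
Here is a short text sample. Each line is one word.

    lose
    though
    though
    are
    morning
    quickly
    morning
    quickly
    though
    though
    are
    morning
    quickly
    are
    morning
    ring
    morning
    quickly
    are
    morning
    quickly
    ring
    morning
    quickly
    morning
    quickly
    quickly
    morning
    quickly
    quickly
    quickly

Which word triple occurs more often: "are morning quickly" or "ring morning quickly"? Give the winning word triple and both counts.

"are morning quickly": 3 occurrences
"ring morning quickly": 2 occurrences

"are morning quickly" (3 vs 2)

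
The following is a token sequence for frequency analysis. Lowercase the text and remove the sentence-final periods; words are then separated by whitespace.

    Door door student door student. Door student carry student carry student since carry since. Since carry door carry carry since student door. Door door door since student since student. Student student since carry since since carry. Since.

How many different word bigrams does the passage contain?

15

37 tokens → 36 bigram windows in total.
Repeated bigrams (each contributes count−1 duplicates):
  carry since: 4
  door door: 4
  since carry: 4
  door student: 3
  since student: 3
  student door: 3
  student since: 3
  carry student: 2
  … (3 more repeated)
21 duplicate windows → 36 − 21 = 15 distinct.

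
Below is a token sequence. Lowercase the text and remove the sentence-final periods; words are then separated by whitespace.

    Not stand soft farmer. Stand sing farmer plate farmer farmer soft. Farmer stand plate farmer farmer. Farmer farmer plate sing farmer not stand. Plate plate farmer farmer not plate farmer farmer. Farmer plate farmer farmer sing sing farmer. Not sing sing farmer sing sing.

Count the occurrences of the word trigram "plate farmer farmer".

5

Scanning the 42 overlapping trigram windows for "plate farmer farmer":
  position 8–10: plate farmer farmer
  position 14–16: plate farmer farmer
  position 25–27: plate farmer farmer
  position 29–31: plate farmer farmer
  position 33–35: plate farmer farmer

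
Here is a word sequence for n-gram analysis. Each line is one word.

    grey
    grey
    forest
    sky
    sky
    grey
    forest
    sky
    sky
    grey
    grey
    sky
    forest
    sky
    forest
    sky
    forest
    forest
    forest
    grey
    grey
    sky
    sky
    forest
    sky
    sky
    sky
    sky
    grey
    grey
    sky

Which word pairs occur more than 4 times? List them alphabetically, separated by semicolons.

forest sky; sky sky

Bigram counts meeting the condition (more than 4 times):
  forest sky: 5
  sky sky: 6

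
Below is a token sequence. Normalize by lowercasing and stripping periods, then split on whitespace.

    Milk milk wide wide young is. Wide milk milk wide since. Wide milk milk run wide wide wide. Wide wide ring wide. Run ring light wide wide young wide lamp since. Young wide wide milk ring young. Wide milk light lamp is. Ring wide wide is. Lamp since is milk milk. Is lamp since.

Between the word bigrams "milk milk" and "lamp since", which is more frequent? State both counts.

"milk milk": 4 occurrences
"lamp since": 3 occurrences

"milk milk" (4 vs 3)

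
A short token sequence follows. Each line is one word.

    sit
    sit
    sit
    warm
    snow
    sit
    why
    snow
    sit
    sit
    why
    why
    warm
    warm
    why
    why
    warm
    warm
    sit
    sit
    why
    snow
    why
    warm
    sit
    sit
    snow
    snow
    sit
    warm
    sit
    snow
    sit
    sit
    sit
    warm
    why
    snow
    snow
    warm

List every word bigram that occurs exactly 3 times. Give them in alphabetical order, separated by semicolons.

Bigram counts meeting the condition (exactly 3 times):
  sit warm: 3
  sit why: 3
  warm sit: 3
  why snow: 3
  why warm: 3

sit warm; sit why; warm sit; why snow; why warm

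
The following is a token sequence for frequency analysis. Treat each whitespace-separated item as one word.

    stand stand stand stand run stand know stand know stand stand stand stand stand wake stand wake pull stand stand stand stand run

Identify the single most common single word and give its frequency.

"stand", 16 times

Unigram frequencies (highest first):
  stand: 16
  run: 2
  know: 2
  wake: 2
  pull: 1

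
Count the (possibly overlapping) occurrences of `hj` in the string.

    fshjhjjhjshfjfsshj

Sliding a length-2 window over the 18 characters (17 positions):
  position 3–4: hj
  position 5–6: hj
  position 8–9: hj
  position 17–18: hj

4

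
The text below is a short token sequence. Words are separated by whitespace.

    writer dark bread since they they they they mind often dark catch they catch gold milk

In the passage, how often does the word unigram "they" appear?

5

Scanning the 16 tokens for "they":
  position 5: they
  position 6: they
  position 7: they
  position 8: they
  position 13: they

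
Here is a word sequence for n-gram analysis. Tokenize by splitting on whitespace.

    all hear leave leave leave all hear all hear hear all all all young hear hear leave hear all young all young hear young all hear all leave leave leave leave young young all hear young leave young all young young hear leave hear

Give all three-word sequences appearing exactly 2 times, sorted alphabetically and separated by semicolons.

all hear all; all young hear; hear leave hear; young all hear; young all young

Trigram counts meeting the condition (exactly 2 times):
  all hear all: 2
  all young hear: 2
  hear leave hear: 2
  young all hear: 2
  young all young: 2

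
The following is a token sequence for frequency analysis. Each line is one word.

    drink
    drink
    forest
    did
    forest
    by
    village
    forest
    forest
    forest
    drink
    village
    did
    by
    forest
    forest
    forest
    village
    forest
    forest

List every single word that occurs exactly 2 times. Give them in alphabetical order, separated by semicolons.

by; did

Unigram counts meeting the condition (exactly 2 times):
  by: 2
  did: 2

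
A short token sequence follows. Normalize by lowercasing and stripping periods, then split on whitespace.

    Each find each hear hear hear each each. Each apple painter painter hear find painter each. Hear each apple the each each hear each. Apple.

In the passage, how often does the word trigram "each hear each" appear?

Scanning the 23 overlapping trigram windows for "each hear each":
  position 16–18: each hear each
  position 22–24: each hear each

2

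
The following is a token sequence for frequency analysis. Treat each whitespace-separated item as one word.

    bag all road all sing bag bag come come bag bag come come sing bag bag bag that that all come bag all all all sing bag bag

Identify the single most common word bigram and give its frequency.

Bigram frequencies (highest first):
  bag bag: 5
  sing bag: 3
  bag all: 2
  all sing: 2
  bag come: 2
  come come: 2
  … (9 more, each ≤ 2)

"bag bag", 5 times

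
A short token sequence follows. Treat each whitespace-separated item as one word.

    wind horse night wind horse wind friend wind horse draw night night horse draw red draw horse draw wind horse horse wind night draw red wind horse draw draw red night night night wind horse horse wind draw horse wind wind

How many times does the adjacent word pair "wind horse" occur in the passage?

Scanning the 40 overlapping bigram windows for "wind horse":
  position 1–2: wind horse
  position 4–5: wind horse
  position 8–9: wind horse
  position 19–20: wind horse
  position 26–27: wind horse
  position 34–35: wind horse

6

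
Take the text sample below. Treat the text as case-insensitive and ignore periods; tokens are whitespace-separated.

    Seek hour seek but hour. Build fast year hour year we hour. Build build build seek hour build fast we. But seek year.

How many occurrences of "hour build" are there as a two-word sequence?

3

Scanning the 22 overlapping bigram windows for "hour build":
  position 5–6: hour build
  position 12–13: hour build
  position 17–18: hour build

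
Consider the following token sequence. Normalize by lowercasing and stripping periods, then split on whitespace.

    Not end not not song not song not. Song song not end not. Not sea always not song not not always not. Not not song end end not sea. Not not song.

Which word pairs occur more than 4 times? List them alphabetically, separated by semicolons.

not not; not song

Bigram counts meeting the condition (more than 4 times):
  not not: 6
  not song: 6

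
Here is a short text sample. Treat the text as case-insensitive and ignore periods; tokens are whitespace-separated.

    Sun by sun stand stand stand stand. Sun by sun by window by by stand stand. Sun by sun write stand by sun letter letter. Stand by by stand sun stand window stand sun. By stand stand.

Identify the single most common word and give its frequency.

Unigram frequencies (highest first):
  stand: 13
  by: 10
  sun: 9
  window: 2
  letter: 2
  write: 1

"stand", 13 times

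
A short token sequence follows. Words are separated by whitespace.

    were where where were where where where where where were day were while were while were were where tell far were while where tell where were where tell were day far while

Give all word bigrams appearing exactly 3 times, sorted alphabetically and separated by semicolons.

were while; where tell; where were

Bigram counts meeting the condition (exactly 3 times):
  were while: 3
  where tell: 3
  where were: 3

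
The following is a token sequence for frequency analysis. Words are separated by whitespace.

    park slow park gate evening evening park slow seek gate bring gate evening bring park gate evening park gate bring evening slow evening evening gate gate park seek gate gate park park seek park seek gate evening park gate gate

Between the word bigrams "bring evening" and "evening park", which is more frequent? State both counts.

"evening park" (3 vs 1)

"bring evening": 1 occurrence
"evening park": 3 occurrences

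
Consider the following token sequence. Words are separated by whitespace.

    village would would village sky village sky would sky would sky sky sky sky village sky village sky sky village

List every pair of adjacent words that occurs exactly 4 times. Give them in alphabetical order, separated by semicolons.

sky sky; sky village; village sky

Bigram counts meeting the condition (exactly 4 times):
  sky sky: 4
  sky village: 4
  village sky: 4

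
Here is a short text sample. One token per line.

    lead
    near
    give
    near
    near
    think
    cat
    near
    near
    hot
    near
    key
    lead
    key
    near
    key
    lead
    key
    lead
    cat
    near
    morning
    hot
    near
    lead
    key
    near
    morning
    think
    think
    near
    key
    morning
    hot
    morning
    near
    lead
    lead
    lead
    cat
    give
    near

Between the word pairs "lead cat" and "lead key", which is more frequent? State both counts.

"lead key" (3 vs 2)

"lead cat": 2 occurrences
"lead key": 3 occurrences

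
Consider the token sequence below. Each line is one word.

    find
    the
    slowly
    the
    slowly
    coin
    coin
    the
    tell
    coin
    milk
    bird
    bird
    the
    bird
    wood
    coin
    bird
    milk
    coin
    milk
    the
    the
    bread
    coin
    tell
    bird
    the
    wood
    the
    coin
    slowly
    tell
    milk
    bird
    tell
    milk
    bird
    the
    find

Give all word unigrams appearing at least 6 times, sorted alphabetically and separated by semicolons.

bird; coin; the

Unigram counts meeting the condition (at least 6 times):
  bird: 7
  coin: 7
  the: 9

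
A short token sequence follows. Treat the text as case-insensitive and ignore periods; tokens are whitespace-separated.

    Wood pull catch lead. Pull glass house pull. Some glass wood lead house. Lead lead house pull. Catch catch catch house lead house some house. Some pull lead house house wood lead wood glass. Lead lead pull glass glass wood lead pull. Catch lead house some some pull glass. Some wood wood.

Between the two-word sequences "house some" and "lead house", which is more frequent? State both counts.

"house some": 3 occurrences
"lead house": 5 occurrences

"lead house" (5 vs 3)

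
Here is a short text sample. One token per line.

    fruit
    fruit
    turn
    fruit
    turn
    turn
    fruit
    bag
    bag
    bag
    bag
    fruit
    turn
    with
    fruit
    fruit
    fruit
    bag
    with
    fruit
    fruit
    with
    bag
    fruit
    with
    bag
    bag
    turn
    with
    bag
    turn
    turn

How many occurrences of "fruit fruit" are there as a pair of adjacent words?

4

Scanning the 31 overlapping bigram windows for "fruit fruit":
  position 1–2: fruit fruit
  position 15–16: fruit fruit
  position 16–17: fruit fruit
  position 20–21: fruit fruit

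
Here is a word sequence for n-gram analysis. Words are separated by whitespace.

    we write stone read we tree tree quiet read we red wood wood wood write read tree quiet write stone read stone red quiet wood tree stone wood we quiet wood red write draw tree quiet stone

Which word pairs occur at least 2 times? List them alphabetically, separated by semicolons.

quiet wood; read we; stone read; tree quiet; wood wood; write stone

Bigram counts meeting the condition (at least 2 times):
  quiet wood: 2
  read we: 2
  stone read: 2
  tree quiet: 3
  wood wood: 2
  write stone: 2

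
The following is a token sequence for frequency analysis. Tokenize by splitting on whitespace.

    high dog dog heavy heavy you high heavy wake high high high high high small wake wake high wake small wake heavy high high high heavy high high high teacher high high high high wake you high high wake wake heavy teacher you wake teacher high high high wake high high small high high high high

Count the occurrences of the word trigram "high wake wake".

Scanning the 54 overlapping trigram windows for "high wake wake":
  position 38–40: high wake wake

1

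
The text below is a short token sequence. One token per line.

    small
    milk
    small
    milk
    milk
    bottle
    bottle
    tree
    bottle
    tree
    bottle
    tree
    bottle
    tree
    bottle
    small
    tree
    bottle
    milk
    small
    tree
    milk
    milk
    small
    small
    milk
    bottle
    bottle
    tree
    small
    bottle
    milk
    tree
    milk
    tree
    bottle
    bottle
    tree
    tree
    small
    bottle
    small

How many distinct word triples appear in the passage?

31

42 tokens → 40 trigram windows in total.
Repeated trigrams (each contributes count−1 duplicates):
  bottle tree bottle: 4
  bottle bottle tree: 3
  tree bottle tree: 3
  milk bottle bottle: 2
  tree small bottle: 2
9 duplicate windows → 40 − 9 = 31 distinct.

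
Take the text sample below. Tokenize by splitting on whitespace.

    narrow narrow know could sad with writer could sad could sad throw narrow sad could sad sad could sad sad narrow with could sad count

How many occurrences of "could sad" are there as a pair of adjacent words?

Scanning the 24 overlapping bigram windows for "could sad":
  position 4–5: could sad
  position 8–9: could sad
  position 10–11: could sad
  position 15–16: could sad
  position 18–19: could sad
  position 23–24: could sad

6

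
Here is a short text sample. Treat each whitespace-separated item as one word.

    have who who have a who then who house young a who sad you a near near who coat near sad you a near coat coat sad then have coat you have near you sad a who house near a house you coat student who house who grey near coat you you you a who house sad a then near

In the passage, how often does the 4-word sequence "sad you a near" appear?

Scanning the 57 overlapping 4-gram windows for "sad you a near":
  position 13–16: sad you a near
  position 21–24: sad you a near

2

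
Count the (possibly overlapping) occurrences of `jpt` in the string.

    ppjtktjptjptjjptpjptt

4

Sliding a length-3 window over the 21 characters (19 positions):
  position 7–9: jpt
  position 10–12: jpt
  position 14–16: jpt
  position 18–20: jpt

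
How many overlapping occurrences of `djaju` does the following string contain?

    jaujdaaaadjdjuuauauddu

Sliding a length-5 window over the 22 characters (18 positions):
  (no match at any position)

0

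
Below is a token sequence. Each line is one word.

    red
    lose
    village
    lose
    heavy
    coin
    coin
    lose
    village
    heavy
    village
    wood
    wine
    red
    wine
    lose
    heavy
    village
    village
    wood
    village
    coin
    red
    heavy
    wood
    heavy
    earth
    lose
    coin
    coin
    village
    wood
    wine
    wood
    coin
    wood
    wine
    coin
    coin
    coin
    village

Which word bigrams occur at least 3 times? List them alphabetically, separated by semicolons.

coin coin; village wood; wood wine

Bigram counts meeting the condition (at least 3 times):
  coin coin: 4
  village wood: 3
  wood wine: 3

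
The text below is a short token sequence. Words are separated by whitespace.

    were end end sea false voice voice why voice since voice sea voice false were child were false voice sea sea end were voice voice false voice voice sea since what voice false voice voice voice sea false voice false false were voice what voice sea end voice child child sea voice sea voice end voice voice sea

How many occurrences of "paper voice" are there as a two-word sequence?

Scanning the 57 overlapping bigram windows for "paper voice":
  (none found)

0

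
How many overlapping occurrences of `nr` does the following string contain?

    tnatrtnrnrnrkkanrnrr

Sliding a length-2 window over the 20 characters (19 positions):
  position 7–8: nr
  position 9–10: nr
  position 11–12: nr
  position 16–17: nr
  position 18–19: nr

5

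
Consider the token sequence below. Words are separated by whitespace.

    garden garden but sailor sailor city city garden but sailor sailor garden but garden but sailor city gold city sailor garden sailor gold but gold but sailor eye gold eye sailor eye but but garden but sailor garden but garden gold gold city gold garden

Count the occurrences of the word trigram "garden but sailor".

Scanning the 43 overlapping trigram windows for "garden but sailor":
  position 2–4: garden but sailor
  position 8–10: garden but sailor
  position 14–16: garden but sailor
  position 35–37: garden but sailor

4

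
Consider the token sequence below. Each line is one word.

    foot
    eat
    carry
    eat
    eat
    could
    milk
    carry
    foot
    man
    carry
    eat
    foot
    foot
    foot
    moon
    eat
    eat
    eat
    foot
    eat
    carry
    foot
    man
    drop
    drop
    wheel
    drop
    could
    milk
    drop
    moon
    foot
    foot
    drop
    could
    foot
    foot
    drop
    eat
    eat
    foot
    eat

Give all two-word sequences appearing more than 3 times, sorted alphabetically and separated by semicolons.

eat eat; foot foot

Bigram counts meeting the condition (more than 3 times):
  eat eat: 4
  foot foot: 4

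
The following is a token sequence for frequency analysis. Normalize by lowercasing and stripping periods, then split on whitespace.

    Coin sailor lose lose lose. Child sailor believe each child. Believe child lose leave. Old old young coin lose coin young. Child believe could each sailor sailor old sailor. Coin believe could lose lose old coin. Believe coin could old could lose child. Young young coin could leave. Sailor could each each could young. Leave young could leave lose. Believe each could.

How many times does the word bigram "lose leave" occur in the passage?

Scanning the 61 overlapping bigram windows for "lose leave":
  position 13–14: lose leave

1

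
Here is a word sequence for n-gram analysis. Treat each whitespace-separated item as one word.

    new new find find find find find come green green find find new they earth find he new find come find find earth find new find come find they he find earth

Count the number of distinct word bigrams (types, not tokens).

18

32 tokens → 31 bigram windows in total.
Repeated bigrams (each contributes count−1 duplicates):
  find find: 6
  find come: 3
  new find: 3
  come find: 2
  earth find: 2
  find earth: 2
  find new: 2
13 duplicate windows → 31 − 13 = 18 distinct.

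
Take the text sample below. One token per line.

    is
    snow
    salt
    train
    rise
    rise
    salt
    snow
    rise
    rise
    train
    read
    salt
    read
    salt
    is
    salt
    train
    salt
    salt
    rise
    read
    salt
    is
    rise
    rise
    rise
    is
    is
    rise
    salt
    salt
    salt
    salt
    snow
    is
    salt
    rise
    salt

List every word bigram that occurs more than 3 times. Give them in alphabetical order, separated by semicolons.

rise rise; salt salt

Bigram counts meeting the condition (more than 3 times):
  rise rise: 4
  salt salt: 4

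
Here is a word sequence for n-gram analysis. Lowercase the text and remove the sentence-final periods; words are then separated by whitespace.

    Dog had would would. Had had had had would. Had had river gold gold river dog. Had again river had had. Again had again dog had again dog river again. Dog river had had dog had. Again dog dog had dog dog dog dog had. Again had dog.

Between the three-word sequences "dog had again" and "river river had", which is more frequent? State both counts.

"dog had again" (4 vs 0)

"dog had again": 4 occurrences
"river river had": 0 occurrences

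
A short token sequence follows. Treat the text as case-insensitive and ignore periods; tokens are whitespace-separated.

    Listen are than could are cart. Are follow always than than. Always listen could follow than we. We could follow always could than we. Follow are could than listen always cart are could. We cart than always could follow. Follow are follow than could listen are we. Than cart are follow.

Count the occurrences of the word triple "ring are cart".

Scanning the 49 overlapping trigram windows for "ring are cart":
  (none found)

0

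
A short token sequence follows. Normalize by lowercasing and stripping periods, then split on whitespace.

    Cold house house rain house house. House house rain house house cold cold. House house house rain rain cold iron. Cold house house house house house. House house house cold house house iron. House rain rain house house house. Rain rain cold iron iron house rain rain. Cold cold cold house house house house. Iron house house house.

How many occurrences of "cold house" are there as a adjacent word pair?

Scanning the 57 overlapping bigram windows for "cold house":
  position 1–2: cold house
  position 13–14: cold house
  position 21–22: cold house
  position 30–31: cold house
  position 50–51: cold house

5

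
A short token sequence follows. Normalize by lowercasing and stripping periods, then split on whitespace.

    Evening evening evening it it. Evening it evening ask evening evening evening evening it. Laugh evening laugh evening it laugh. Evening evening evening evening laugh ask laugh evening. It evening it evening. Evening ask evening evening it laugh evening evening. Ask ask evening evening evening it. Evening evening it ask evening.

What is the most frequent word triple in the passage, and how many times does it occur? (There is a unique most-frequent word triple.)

"evening evening evening", 6 times

Trigram frequencies (highest first):
  evening evening evening: 6
  evening evening it: 5
  evening it evening: 4
  ask evening evening: 3
  evening it laugh: 3
  it laugh evening: 3
  … (19 more, each ≤ 2)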